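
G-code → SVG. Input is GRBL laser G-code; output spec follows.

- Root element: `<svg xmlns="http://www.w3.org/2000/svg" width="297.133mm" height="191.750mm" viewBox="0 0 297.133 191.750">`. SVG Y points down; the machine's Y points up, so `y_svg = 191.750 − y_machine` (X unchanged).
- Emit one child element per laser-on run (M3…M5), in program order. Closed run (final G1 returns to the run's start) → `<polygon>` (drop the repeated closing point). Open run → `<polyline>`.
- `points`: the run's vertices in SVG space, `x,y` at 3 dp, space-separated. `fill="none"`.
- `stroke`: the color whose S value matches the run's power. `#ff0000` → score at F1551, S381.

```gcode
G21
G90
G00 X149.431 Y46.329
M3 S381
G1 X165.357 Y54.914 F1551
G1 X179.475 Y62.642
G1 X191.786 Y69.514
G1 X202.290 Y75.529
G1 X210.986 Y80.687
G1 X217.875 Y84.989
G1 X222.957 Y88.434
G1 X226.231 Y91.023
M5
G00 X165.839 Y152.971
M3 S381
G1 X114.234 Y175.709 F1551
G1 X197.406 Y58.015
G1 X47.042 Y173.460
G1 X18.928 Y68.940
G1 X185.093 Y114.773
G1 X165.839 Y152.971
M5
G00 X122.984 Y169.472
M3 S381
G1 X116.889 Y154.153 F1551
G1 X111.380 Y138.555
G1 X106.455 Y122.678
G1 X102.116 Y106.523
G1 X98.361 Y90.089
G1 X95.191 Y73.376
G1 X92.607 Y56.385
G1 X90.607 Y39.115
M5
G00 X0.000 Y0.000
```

Machine Y-up, SVG Y-down with viewBox height 191.750, so y_svg = 191.750 − y_machine; X carries over. Every run uses S381, so all elements get stroke `#ff0000` (score).

Run 1: The run is open, so emit a `<polyline>` with points (Y-flipped): 149.431,145.421 165.357,136.836 179.475,129.108 191.786,122.236 202.290,116.221 210.986,111.063 217.875,106.761 222.957,103.316 226.231,100.727.

Run 2: The run returns to its start, so emit a `<polygon>` with points (Y-flipped): 165.839,38.779 114.234,16.041 197.406,133.735 47.042,18.290 18.928,122.810 185.093,76.977.

Run 3: The run is open, so emit a `<polyline>` with points (Y-flipped): 122.984,22.278 116.889,37.597 111.380,53.195 106.455,69.072 102.116,85.227 98.361,101.661 95.191,118.374 92.607,135.365 90.607,152.635.

<svg xmlns="http://www.w3.org/2000/svg" width="297.133mm" height="191.750mm" viewBox="0 0 297.133 191.750">
  <polyline points="149.431,145.421 165.357,136.836 179.475,129.108 191.786,122.236 202.290,116.221 210.986,111.063 217.875,106.761 222.957,103.316 226.231,100.727" fill="none" stroke="#ff0000"/>
  <polygon points="165.839,38.779 114.234,16.041 197.406,133.735 47.042,18.290 18.928,122.810 185.093,76.977" fill="none" stroke="#ff0000"/>
  <polyline points="122.984,22.278 116.889,37.597 111.380,53.195 106.455,69.072 102.116,85.227 98.361,101.661 95.191,118.374 92.607,135.365 90.607,152.635" fill="none" stroke="#ff0000"/>
</svg>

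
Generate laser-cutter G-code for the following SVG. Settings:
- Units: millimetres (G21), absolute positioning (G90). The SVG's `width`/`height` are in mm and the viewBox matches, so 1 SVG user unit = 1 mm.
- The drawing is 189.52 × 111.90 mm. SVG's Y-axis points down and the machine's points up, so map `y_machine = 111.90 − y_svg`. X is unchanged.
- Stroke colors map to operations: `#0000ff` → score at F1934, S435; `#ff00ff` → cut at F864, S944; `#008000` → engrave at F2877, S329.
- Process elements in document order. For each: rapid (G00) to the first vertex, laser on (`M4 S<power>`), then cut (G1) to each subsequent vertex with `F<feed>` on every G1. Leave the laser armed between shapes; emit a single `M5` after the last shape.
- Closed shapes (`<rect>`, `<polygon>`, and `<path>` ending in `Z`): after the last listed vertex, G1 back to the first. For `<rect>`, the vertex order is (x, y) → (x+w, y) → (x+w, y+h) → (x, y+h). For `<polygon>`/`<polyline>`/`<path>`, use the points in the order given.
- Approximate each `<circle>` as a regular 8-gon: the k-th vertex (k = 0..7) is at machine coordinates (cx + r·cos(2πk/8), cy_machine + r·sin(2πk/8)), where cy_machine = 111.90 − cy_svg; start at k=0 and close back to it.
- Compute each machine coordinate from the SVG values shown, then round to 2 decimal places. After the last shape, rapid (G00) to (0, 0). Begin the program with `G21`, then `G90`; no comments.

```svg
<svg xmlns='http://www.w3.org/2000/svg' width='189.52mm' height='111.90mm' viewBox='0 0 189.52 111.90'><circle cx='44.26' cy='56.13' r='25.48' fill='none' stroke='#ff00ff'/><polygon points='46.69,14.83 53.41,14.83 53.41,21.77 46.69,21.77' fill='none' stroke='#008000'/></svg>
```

1 u = 1 mm; y_m = 111.90 − y.

[1] `<circle>` circle, #ff00ff→cut S944 F864: (69.74,55.77) → (62.28,73.79) → (44.26,81.25) → (26.24,73.79) → (18.78,55.77) → (26.24,37.75) → (44.26,30.29) → (62.28,37.75) → (69.74,55.77) (closed)

[2] `<polygon>` rectangle, #008000→engrave S329 F2877: (46.69,97.07) → (53.41,97.07) → (53.41,90.13) → (46.69,90.13) → (46.69,97.07) (closed)

G21
G90
G00 X69.74 Y55.77
M4 S944
G1 X62.28 Y73.79 F864
G1 X44.26 Y81.25 F864
G1 X26.24 Y73.79 F864
G1 X18.78 Y55.77 F864
G1 X26.24 Y37.75 F864
G1 X44.26 Y30.29 F864
G1 X62.28 Y37.75 F864
G1 X69.74 Y55.77 F864
G00 X46.69 Y97.07
M4 S329
G1 X53.41 Y97.07 F2877
G1 X53.41 Y90.13 F2877
G1 X46.69 Y90.13 F2877
G1 X46.69 Y97.07 F2877
M5
G00 X0.00 Y0.00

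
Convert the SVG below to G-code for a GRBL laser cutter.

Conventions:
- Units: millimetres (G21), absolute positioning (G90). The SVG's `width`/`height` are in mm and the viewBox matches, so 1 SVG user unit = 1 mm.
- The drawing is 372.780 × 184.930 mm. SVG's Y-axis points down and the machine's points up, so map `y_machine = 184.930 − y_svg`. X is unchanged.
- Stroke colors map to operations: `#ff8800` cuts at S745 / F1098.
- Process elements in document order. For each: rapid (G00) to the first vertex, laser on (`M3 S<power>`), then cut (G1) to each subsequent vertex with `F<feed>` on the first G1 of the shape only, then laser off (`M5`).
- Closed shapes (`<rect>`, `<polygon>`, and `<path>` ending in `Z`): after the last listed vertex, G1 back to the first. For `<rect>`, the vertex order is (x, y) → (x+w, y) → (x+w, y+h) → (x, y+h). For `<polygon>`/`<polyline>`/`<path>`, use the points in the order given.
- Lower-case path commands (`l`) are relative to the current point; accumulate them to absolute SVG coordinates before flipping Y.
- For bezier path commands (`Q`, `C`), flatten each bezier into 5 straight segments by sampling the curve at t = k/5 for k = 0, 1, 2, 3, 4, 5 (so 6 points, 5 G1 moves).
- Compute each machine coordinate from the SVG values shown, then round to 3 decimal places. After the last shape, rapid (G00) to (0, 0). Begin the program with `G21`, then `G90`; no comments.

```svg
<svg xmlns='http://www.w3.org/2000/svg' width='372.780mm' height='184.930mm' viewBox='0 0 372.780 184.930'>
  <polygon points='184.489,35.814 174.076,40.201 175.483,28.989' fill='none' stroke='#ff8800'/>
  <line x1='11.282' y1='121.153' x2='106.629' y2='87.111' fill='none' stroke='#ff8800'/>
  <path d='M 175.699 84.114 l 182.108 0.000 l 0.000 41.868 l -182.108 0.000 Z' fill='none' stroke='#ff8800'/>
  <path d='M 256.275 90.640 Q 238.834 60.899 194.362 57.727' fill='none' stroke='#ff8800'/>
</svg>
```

G21
G90
G00 X184.489 Y149.116
M3 S745
G1 X174.076 Y144.729 F1098
G1 X175.483 Y155.941
G1 X184.489 Y149.116
M5
G00 X11.282 Y63.777
M3 S745
G1 X106.629 Y97.819 F1098
M5
G00 X175.699 Y100.816
M3 S745
G1 X357.807 Y100.816 F1098
G1 X357.807 Y58.948
G1 X175.699 Y58.948
G1 X175.699 Y100.816
M5
G00 X256.275 Y94.290
M3 S745
G1 X248.217 Y105.124 F1098
G1 X237.997 Y113.832
G1 X225.615 Y120.414
G1 X211.070 Y124.871
G1 X194.362 Y127.203
M5
G00 X0.000 Y0.000

Since the viewBox matches the mm dimensions, user units are millimetres directly. The only transform is the Y-flip y_m = 184.930 − y_svg.

Shape 1 is a regular polygon drawn with `<polygon>`. Its stroke #ff8800 means cut at S745, F1098. After flipping Y the toolpath is (184.489,149.116) → (174.076,144.729) → (175.483,155.941) → (184.489,149.116), returning to the start.

Shape 2 is a line segment drawn with `<line>`. Its stroke #ff8800 means cut at S745, F1098. After flipping Y the toolpath is (11.282,63.777) → (106.629,97.819).

Shape 3 is a rectangle drawn with `<path>`. Its stroke #ff8800 means cut at S745, F1098. After flipping Y the toolpath is (175.699,100.816) → (357.807,100.816) → (357.807,58.948) → (175.699,58.948) → (175.699,100.816), returning to the start.

Shape 4 is a quadratic bezier drawn with `<path>`. Its stroke #ff8800 means cut at S745, F1098. After flipping Y the toolpath is (256.275,94.290) → (248.217,105.124) → (237.997,113.832) → (225.615,120.414) → (211.070,124.871) → (194.362,127.203).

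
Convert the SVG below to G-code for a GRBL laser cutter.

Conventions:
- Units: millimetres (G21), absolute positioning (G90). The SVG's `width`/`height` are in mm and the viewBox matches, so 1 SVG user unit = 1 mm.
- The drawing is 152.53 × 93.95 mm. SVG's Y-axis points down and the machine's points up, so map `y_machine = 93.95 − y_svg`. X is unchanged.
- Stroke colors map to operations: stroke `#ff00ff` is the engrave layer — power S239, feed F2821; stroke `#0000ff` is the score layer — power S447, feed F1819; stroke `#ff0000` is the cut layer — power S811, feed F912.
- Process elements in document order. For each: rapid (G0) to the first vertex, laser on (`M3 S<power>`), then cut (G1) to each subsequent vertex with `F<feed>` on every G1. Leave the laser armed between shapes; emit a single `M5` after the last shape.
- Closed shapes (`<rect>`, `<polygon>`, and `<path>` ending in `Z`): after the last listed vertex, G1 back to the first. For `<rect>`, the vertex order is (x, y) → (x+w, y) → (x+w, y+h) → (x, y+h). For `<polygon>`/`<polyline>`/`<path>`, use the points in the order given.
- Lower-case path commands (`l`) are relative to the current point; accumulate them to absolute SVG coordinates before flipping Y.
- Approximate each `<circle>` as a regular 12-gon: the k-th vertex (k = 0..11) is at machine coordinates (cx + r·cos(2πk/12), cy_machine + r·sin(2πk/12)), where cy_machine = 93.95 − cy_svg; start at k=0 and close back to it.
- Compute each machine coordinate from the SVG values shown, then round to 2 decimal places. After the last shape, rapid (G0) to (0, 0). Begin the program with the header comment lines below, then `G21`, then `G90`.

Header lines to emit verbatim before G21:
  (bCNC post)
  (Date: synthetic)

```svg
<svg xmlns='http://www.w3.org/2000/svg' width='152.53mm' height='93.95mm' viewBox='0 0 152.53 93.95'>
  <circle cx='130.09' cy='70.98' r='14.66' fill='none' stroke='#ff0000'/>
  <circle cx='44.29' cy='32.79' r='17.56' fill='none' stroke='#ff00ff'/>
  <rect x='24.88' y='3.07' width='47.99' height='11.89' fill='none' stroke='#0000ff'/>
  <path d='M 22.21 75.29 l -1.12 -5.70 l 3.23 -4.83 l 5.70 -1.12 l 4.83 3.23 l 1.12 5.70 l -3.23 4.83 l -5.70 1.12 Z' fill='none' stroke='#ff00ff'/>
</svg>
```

1 u = 1 mm; y_m = 93.95 − y.

[1] `<circle>` circle, #ff0000→cut S811 F912: (144.75,22.97) → (142.79,30.30) → (137.42,35.67) → (130.09,37.63) → (122.76,35.67) → (117.39,30.30) → (115.43,22.97) → (117.39,15.64) → (122.76,10.27) → (130.09,8.31) → (137.42,10.27) → (142.79,15.64) → (144.75,22.97) (closed)

[2] `<circle>` circle, #ff00ff→engrave S239 F2821: (61.85,61.16) → (59.50,69.94) → (53.07,76.37) → (44.29,78.72) → (35.51,76.37) → (29.08,69.94) → (26.73,61.16) → (29.08,52.38) → (35.51,45.95) → (44.29,43.60) → (53.07,45.95) → (59.50,52.38) → (61.85,61.16) (closed)

[3] `<rect>` rectangle, #0000ff→score S447 F1819: (24.88,90.88) → (72.87,90.88) → (72.87,78.99) → (24.88,78.99) → (24.88,90.88) (closed)

[4] `<path>` regular polygon, #ff00ff→engrave S239 F2821: (22.21,18.66) → (21.09,24.36) → (24.32,29.19) → (30.02,30.31) → (34.85,27.08) → (35.97,21.38) → (32.74,16.55) → (27.04,15.43) → (22.21,18.66) (closed)

(bCNC post)
(Date: synthetic)
G21
G90
G0 X144.75 Y22.97
M3 S811
G1 X142.79 Y30.30 F912
G1 X137.42 Y35.67 F912
G1 X130.09 Y37.63 F912
G1 X122.76 Y35.67 F912
G1 X117.39 Y30.30 F912
G1 X115.43 Y22.97 F912
G1 X117.39 Y15.64 F912
G1 X122.76 Y10.27 F912
G1 X130.09 Y8.31 F912
G1 X137.42 Y10.27 F912
G1 X142.79 Y15.64 F912
G1 X144.75 Y22.97 F912
G0 X61.85 Y61.16
M3 S239
G1 X59.50 Y69.94 F2821
G1 X53.07 Y76.37 F2821
G1 X44.29 Y78.72 F2821
G1 X35.51 Y76.37 F2821
G1 X29.08 Y69.94 F2821
G1 X26.73 Y61.16 F2821
G1 X29.08 Y52.38 F2821
G1 X35.51 Y45.95 F2821
G1 X44.29 Y43.60 F2821
G1 X53.07 Y45.95 F2821
G1 X59.50 Y52.38 F2821
G1 X61.85 Y61.16 F2821
G0 X24.88 Y90.88
M3 S447
G1 X72.87 Y90.88 F1819
G1 X72.87 Y78.99 F1819
G1 X24.88 Y78.99 F1819
G1 X24.88 Y90.88 F1819
G0 X22.21 Y18.66
M3 S239
G1 X21.09 Y24.36 F2821
G1 X24.32 Y29.19 F2821
G1 X30.02 Y30.31 F2821
G1 X34.85 Y27.08 F2821
G1 X35.97 Y21.38 F2821
G1 X32.74 Y16.55 F2821
G1 X27.04 Y15.43 F2821
G1 X22.21 Y18.66 F2821
M5
G0 X0.00 Y0.00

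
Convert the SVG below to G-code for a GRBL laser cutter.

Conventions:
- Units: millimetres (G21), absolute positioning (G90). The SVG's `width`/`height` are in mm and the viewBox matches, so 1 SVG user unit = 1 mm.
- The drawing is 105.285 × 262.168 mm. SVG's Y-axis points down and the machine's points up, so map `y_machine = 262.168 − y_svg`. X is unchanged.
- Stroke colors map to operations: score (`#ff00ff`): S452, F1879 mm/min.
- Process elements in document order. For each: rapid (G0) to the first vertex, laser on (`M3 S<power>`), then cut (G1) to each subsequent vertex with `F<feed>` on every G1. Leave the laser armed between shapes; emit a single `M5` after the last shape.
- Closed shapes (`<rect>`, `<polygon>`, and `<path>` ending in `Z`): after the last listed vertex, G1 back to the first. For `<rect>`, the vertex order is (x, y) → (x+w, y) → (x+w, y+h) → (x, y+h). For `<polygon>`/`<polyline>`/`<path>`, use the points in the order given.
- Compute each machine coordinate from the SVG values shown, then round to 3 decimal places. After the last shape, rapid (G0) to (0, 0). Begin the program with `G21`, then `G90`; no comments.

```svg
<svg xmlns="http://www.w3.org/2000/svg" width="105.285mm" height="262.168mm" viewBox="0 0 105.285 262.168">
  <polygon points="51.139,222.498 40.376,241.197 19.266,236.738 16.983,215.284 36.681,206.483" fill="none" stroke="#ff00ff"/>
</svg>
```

Since the viewBox matches the mm dimensions, user units are millimetres directly. The only transform is the Y-flip y_m = 262.168 − y_svg.

Shape 1 is a regular polygon drawn with `<polygon>`. Its stroke #ff00ff means score at S452, F1879. After flipping Y the toolpath is (51.139,39.670) → (40.376,20.971) → (19.266,25.430) → (16.983,46.884) → (36.681,55.685) → (51.139,39.670), returning to the start.

G21
G90
G0 X51.139 Y39.670
M3 S452
G1 X40.376 Y20.971 F1879
G1 X19.266 Y25.430 F1879
G1 X16.983 Y46.884 F1879
G1 X36.681 Y55.685 F1879
G1 X51.139 Y39.670 F1879
M5
G0 X0.000 Y0.000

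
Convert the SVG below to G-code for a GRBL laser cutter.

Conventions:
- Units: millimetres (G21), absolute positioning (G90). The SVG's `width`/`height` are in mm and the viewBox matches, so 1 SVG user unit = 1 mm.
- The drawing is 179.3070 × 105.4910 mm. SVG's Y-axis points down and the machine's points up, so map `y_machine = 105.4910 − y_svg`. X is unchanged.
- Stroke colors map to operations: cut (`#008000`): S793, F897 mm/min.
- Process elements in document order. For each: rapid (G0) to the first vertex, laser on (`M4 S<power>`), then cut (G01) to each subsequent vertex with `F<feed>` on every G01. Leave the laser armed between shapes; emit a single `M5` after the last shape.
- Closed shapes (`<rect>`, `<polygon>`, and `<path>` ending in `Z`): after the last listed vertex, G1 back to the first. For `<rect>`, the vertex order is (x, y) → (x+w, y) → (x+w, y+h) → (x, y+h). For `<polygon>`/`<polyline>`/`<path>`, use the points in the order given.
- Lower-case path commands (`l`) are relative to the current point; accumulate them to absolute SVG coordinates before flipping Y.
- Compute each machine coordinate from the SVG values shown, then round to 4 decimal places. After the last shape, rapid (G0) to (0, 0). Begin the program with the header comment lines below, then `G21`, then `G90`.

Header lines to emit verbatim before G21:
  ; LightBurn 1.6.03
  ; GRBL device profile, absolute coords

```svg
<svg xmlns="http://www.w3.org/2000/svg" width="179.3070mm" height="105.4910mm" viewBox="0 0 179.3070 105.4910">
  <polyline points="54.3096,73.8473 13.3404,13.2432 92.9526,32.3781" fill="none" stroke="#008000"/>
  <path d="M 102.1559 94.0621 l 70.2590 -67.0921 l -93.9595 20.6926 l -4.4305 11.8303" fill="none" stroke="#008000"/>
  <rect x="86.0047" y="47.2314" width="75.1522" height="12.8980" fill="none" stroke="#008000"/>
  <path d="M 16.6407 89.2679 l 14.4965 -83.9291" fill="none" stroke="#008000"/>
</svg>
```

1 u = 1 mm; y_m = 105.4910 − y.

[1] `<polyline>` open polyline, #008000→cut S793 F897: (54.3096,31.6437) → (13.3404,92.2478) → (92.9526,73.1129)

[2] `<path>` open polyline, #008000→cut S793 F897: (102.1559,11.4289) → (172.4149,78.5210) → (78.4554,57.8284) → (74.0249,45.9981)

[3] `<rect>` rectangle, #008000→cut S793 F897: (86.0047,58.2596) → (161.1569,58.2596) → (161.1569,45.3616) → (86.0047,45.3616) → (86.0047,58.2596) (closed)

[4] `<path>` line segment, #008000→cut S793 F897: (16.6407,16.2231) → (31.1372,100.1522)

; LightBurn 1.6.03
; GRBL device profile, absolute coords
G21
G90
G0 X54.3096 Y31.6437
M4 S793
G01 X13.3404 Y92.2478 F897
G01 X92.9526 Y73.1129 F897
G0 X102.1559 Y11.4289
M4 S793
G01 X172.4149 Y78.5210 F897
G01 X78.4554 Y57.8284 F897
G01 X74.0249 Y45.9981 F897
G0 X86.0047 Y58.2596
M4 S793
G01 X161.1569 Y58.2596 F897
G01 X161.1569 Y45.3616 F897
G01 X86.0047 Y45.3616 F897
G01 X86.0047 Y58.2596 F897
G0 X16.6407 Y16.2231
M4 S793
G01 X31.1372 Y100.1522 F897
M5
G0 X0.0000 Y0.0000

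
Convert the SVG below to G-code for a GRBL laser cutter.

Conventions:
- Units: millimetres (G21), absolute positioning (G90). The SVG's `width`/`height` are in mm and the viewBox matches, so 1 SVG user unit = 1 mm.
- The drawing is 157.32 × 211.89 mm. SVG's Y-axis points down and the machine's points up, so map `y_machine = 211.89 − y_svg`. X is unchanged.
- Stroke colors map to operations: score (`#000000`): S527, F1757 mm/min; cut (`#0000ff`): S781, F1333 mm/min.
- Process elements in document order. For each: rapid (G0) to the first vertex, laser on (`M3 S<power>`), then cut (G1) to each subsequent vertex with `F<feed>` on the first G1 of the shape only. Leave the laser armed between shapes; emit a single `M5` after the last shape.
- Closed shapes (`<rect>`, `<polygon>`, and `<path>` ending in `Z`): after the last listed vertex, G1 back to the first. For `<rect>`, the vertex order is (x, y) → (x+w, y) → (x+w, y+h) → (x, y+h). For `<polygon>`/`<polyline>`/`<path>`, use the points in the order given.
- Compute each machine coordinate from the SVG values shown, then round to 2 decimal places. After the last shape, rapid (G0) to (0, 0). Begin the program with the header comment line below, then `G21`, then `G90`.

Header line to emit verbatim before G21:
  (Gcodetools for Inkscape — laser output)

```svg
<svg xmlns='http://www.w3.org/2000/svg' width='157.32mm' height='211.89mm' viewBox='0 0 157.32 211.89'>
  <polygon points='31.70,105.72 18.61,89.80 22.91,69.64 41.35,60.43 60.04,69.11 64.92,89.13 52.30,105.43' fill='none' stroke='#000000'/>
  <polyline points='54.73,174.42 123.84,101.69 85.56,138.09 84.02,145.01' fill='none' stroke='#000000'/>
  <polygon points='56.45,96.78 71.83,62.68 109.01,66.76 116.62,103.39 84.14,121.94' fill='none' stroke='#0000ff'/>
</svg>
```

(Gcodetools for Inkscape — laser output)
G21
G90
G0 X31.70 Y106.17
M3 S527
G1 X18.61 Y122.09 F1757
G1 X22.91 Y142.25
G1 X41.35 Y151.46
G1 X60.04 Y142.78
G1 X64.92 Y122.76
G1 X52.30 Y106.46
G1 X31.70 Y106.17
G0 X54.73 Y37.47
M3 S527
G1 X123.84 Y110.20 F1757
G1 X85.56 Y73.80
G1 X84.02 Y66.88
G0 X56.45 Y115.11
M3 S781
G1 X71.83 Y149.21 F1333
G1 X109.01 Y145.13
G1 X116.62 Y108.50
G1 X84.14 Y89.95
G1 X56.45 Y115.11
M5
G0 X0.00 Y0.00

Since the viewBox matches the mm dimensions, user units are millimetres directly. The only transform is the Y-flip y_m = 211.89 − y_svg.

Shape 1 is a regular polygon drawn with `<polygon>`. Its stroke #000000 means score at S527, F1757. After flipping Y the toolpath is (31.70,106.17) → (18.61,122.09) → (22.91,142.25) → (41.35,151.46) → (60.04,142.78) → (64.92,122.76) → (52.30,106.46) → (31.70,106.17), returning to the start.

Shape 2 is a open polyline drawn with `<polyline>`. Its stroke #000000 means score at S527, F1757. After flipping Y the toolpath is (54.73,37.47) → (123.84,110.20) → (85.56,73.80) → (84.02,66.88).

Shape 3 is a regular polygon drawn with `<polygon>`. Its stroke #0000ff means cut at S781, F1333. After flipping Y the toolpath is (56.45,115.11) → (71.83,149.21) → (109.01,145.13) → (116.62,108.50) → (84.14,89.95) → (56.45,115.11), returning to the start.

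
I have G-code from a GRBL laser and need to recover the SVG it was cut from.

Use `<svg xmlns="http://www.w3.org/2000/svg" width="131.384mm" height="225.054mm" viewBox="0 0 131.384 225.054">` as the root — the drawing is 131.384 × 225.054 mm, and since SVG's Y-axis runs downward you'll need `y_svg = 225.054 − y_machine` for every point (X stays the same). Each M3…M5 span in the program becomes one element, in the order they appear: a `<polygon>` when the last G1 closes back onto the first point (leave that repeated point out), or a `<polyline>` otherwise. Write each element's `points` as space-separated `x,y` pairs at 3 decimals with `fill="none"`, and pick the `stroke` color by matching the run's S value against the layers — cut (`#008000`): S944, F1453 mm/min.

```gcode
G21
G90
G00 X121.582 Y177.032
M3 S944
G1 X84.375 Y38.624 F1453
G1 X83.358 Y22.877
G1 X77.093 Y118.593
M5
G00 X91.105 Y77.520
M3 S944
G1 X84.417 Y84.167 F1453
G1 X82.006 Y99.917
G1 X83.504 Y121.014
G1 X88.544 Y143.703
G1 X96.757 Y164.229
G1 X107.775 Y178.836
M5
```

y_svg = 225.054 − y_m. Every run uses S944, so all elements get stroke `#008000` (cut).

[1] open run; points: 121.582,48.022 84.375,186.430 83.358,202.177 77.093,106.461

[2] open run; points: 91.105,147.534 84.417,140.887 82.006,125.137 83.504,104.040 88.544,81.351 96.757,60.825 107.775,46.218

<svg xmlns="http://www.w3.org/2000/svg" width="131.384mm" height="225.054mm" viewBox="0 0 131.384 225.054">
  <polyline points="121.582,48.022 84.375,186.430 83.358,202.177 77.093,106.461" fill="none" stroke="#008000"/>
  <polyline points="91.105,147.534 84.417,140.887 82.006,125.137 83.504,104.040 88.544,81.351 96.757,60.825 107.775,46.218" fill="none" stroke="#008000"/>
</svg>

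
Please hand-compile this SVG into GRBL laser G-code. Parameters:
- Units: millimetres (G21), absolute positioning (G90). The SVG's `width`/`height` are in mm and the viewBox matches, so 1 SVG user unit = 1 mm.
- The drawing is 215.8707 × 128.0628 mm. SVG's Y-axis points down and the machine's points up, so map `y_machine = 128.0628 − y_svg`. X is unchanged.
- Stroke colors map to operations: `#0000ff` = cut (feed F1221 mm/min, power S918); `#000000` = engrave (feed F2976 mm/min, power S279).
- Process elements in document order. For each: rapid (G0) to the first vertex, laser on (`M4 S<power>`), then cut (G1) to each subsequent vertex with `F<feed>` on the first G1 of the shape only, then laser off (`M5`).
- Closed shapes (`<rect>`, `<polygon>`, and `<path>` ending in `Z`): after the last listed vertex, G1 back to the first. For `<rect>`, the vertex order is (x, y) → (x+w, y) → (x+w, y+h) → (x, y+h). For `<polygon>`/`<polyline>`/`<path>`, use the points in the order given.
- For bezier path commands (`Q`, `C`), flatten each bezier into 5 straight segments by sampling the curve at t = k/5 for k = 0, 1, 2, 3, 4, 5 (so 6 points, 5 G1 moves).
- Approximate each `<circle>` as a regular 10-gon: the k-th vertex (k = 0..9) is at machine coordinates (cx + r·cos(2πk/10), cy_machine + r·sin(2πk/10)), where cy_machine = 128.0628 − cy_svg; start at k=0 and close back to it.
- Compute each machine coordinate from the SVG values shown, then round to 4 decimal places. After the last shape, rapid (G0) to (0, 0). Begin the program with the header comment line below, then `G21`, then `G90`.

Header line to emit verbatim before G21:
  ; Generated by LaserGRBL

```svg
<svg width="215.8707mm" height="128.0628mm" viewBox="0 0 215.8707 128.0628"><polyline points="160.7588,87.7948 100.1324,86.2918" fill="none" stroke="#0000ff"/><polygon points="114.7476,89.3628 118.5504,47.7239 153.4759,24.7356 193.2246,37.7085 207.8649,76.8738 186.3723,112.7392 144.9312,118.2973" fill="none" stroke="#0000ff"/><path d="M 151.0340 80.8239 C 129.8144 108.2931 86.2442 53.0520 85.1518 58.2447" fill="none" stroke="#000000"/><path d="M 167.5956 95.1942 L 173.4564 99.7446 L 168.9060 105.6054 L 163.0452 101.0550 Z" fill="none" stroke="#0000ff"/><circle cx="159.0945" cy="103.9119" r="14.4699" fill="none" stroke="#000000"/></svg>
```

Since the viewBox matches the mm dimensions, user units are millimetres directly. The only transform is the Y-flip y_m = 128.0628 − y_svg.

Shape 1 is a line segment drawn with `<polyline>`. Its stroke #0000ff means cut at S918, F1221. After flipping Y the toolpath is (160.7588,40.2680) → (100.1324,41.7710).

Shape 2 is a regular polygon drawn with `<polygon>`. Its stroke #0000ff means cut at S918, F1221. After flipping Y the toolpath is (114.7476,38.7000) → (118.5504,80.3389) → (153.4759,103.3272) → (193.2246,90.3543) → (207.8649,51.1890) → (186.3723,15.3236) → (144.9312,9.7655) → (114.7476,38.7000), returning to the start.

Shape 3 is a cubic bezier drawn with `<path>`. Its stroke #000000 means engrave at S279, F2976. After flipping Y the toolpath is (151.0340,47.2389) → (136.1388,39.5375) → (118.9912,44.8156) → (102.7030,56.2023) → (90.3859,66.8268) → (85.1518,69.8181).

Shape 4 is a regular polygon drawn with `<path>`. Its stroke #0000ff means cut at S918, F1221. After flipping Y the toolpath is (167.5956,32.8686) → (173.4564,28.3182) → (168.9060,22.4574) → (163.0452,27.0078) → (167.5956,32.8686), returning to the start.

Shape 5 is a circle drawn with `<circle>`. Its stroke #000000 means engrave at S279, F2976. After flipping Y the toolpath is (173.5644,24.1509) → (170.8009,32.6561) → (163.5659,37.9126) → (154.6231,37.9126) → (147.3881,32.6561) → (144.6246,24.1509) → (147.3881,15.6457) → (154.6231,10.3892) → (163.5659,10.3892) → (170.8009,15.6457) → (173.5644,24.1509), returning to the start.

; Generated by LaserGRBL
G21
G90
G0 X160.7588 Y40.2680
M4 S918
G1 X100.1324 Y41.7710 F1221
M5
G0 X114.7476 Y38.7000
M4 S918
G1 X118.5504 Y80.3389 F1221
G1 X153.4759 Y103.3272
G1 X193.2246 Y90.3543
G1 X207.8649 Y51.1890
G1 X186.3723 Y15.3236
G1 X144.9312 Y9.7655
G1 X114.7476 Y38.7000
M5
G0 X151.0340 Y47.2389
M4 S279
G1 X136.1388 Y39.5375 F2976
G1 X118.9912 Y44.8156
G1 X102.7030 Y56.2023
G1 X90.3859 Y66.8268
G1 X85.1518 Y69.8181
M5
G0 X167.5956 Y32.8686
M4 S918
G1 X173.4564 Y28.3182 F1221
G1 X168.9060 Y22.4574
G1 X163.0452 Y27.0078
G1 X167.5956 Y32.8686
M5
G0 X173.5644 Y24.1509
M4 S279
G1 X170.8009 Y32.6561 F2976
G1 X163.5659 Y37.9126
G1 X154.6231 Y37.9126
G1 X147.3881 Y32.6561
G1 X144.6246 Y24.1509
G1 X147.3881 Y15.6457
G1 X154.6231 Y10.3892
G1 X163.5659 Y10.3892
G1 X170.8009 Y15.6457
G1 X173.5644 Y24.1509
M5
G0 X0.0000 Y0.0000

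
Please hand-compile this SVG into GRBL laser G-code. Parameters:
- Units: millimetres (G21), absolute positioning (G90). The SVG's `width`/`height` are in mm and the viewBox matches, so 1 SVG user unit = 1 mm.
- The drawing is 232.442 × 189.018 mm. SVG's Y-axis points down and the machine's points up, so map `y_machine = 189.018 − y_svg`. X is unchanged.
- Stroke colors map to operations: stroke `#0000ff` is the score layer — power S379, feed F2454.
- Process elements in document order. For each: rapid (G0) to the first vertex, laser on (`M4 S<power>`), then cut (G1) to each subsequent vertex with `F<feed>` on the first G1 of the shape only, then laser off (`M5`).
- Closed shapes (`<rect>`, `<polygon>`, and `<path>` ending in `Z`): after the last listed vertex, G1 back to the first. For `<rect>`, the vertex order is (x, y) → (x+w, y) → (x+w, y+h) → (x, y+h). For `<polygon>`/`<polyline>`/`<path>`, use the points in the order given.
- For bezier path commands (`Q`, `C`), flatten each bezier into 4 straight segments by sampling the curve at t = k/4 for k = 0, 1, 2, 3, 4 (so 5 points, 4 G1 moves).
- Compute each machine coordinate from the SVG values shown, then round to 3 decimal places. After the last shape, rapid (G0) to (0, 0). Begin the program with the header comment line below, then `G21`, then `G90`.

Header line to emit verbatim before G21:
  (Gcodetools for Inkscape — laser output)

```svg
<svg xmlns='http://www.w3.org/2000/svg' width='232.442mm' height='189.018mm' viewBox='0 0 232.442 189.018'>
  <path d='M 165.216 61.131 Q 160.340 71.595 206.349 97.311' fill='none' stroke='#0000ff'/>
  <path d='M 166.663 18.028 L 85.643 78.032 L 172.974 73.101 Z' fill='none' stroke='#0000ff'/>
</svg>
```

Since the viewBox matches the mm dimensions, user units are millimetres directly. The only transform is the Y-flip y_m = 189.018 − y_svg.

Shape 1 is a quadratic bezier drawn with `<path>`. Its stroke #0000ff means score at S379, F2454. After flipping Y the toolpath is (165.216,127.887) → (165.958,121.702) → (173.061,113.610) → (186.525,103.612) → (206.349,91.707).

Shape 2 is a closed polygon drawn with `<path>`. Its stroke #0000ff means score at S379, F2454. After flipping Y the toolpath is (166.663,170.990) → (85.643,110.986) → (172.974,115.917) → (166.663,170.990), returning to the start.

(Gcodetools for Inkscape — laser output)
G21
G90
G0 X165.216 Y127.887
M4 S379
G1 X165.958 Y121.702 F2454
G1 X173.061 Y113.610
G1 X186.525 Y103.612
G1 X206.349 Y91.707
M5
G0 X166.663 Y170.990
M4 S379
G1 X85.643 Y110.986 F2454
G1 X172.974 Y115.917
G1 X166.663 Y170.990
M5
G0 X0.000 Y0.000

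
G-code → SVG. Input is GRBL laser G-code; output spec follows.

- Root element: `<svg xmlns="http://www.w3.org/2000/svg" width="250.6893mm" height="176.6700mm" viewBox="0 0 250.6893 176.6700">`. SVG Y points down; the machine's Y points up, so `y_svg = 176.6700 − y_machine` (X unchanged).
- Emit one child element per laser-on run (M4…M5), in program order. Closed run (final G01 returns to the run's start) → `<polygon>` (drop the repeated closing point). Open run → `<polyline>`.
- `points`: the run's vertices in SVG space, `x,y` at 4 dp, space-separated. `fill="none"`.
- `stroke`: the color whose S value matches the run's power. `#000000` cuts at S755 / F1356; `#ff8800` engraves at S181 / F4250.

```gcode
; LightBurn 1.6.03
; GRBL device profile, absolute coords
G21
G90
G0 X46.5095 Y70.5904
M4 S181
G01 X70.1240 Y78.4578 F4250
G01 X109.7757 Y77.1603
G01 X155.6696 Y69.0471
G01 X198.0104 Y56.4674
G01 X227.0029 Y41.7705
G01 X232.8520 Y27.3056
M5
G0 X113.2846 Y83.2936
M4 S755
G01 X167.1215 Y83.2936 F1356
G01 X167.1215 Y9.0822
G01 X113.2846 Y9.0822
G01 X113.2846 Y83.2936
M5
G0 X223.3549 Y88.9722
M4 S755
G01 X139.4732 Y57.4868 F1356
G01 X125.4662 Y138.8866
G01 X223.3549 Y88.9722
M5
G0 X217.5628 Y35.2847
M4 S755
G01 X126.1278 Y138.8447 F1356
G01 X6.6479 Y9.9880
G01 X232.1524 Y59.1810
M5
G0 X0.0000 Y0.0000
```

<svg xmlns="http://www.w3.org/2000/svg" width="250.6893mm" height="176.6700mm" viewBox="0 0 250.6893 176.6700">
  <polyline points="46.5095,106.0796 70.1240,98.2122 109.7757,99.5097 155.6696,107.6229 198.0104,120.2026 227.0029,134.8995 232.8520,149.3644" fill="none" stroke="#ff8800"/>
  <polygon points="113.2846,93.3764 167.1215,93.3764 167.1215,167.5878 113.2846,167.5878" fill="none" stroke="#000000"/>
  <polygon points="223.3549,87.6978 139.4732,119.1832 125.4662,37.7834" fill="none" stroke="#000000"/>
  <polyline points="217.5628,141.3853 126.1278,37.8253 6.6479,166.6820 232.1524,117.4890" fill="none" stroke="#000000"/>
</svg>

Each laser-on run becomes one SVG element. Flip Y back into SVG space with y_svg = 176.6700 − y_machine.

Run 1: the run's S181 means `#ff8800` (engrave). The run is open, so emit a `<polyline>` with points (Y-flipped): 46.5095,106.0796 70.1240,98.2122 109.7757,99.5097 155.6696,107.6229 198.0104,120.2026 227.0029,134.8995 232.8520,149.3644.

Run 2: S755 ⇒ cut layer `#000000`. The run returns to its start, so emit a `<polygon>` with points (Y-flipped): 113.2846,93.3764 167.1215,93.3764 167.1215,167.5878 113.2846,167.5878.

Run 3: the run's S755 means `#000000` (cut). The run returns to its start, so emit a `<polygon>` with points (Y-flipped): 223.3549,87.6978 139.4732,119.1832 125.4662,37.7834.

Run 4: power S755 maps to stroke `#000000` (cut). The run is open, so emit a `<polyline>` with points (Y-flipped): 217.5628,141.3853 126.1278,37.8253 6.6479,166.6820 232.1524,117.4890.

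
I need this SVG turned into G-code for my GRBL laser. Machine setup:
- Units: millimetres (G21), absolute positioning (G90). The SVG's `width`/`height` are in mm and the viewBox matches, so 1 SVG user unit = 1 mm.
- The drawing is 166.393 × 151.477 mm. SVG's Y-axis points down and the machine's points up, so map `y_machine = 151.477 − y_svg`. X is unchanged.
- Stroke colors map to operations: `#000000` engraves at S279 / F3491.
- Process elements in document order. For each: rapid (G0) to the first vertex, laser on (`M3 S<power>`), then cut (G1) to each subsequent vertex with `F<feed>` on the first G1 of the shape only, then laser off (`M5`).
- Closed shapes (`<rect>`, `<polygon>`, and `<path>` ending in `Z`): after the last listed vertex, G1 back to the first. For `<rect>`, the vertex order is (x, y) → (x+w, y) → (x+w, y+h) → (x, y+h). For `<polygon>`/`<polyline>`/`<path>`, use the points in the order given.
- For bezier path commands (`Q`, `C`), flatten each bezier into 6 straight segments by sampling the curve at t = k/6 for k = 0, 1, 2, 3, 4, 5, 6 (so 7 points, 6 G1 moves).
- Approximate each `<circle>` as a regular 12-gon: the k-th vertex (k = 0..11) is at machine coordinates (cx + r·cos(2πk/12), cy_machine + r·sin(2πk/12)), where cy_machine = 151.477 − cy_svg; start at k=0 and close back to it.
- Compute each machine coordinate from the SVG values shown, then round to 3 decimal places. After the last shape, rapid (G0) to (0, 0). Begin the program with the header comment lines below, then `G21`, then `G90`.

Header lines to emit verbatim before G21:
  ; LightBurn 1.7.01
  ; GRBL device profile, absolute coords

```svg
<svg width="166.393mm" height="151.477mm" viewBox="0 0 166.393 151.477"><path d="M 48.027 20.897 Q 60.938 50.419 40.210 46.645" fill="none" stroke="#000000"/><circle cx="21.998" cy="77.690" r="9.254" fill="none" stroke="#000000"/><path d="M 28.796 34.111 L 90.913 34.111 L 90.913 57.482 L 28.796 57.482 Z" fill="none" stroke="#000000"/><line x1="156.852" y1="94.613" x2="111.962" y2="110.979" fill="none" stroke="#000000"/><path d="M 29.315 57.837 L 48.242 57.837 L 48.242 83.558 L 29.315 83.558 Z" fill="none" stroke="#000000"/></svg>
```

Since the viewBox matches the mm dimensions, user units are millimetres directly. The only transform is the Y-flip y_m = 151.477 − y_svg.

Shape 1 is a quadratic bezier drawn with `<path>`. Its stroke #000000 means engrave at S279, F3491. After flipping Y the toolpath is (48.027,130.580) → (51.396,121.664) → (52.897,114.598) → (52.528,109.382) → (50.291,106.016) → (46.185,104.499) → (40.210,104.832).

Shape 2 is a circle drawn with `<circle>`. Its stroke #000000 means engrave at S279, F3491. After flipping Y the toolpath is (31.252,73.787) → (30.012,78.414) → (26.625,81.801) → (21.998,83.041) → (17.371,81.801) → (13.984,78.414) → (12.744,73.787) → (13.984,69.160) → (17.371,65.773) → (21.998,64.533) → (26.625,65.773) → (30.012,69.160) → (31.252,73.787), returning to the start.

Shape 3 is a rectangle drawn with `<path>`. Its stroke #000000 means engrave at S279, F3491. After flipping Y the toolpath is (28.796,117.366) → (90.913,117.366) → (90.913,93.995) → (28.796,93.995) → (28.796,117.366), returning to the start.

Shape 4 is a line segment drawn with `<line>`. Its stroke #000000 means engrave at S279, F3491. After flipping Y the toolpath is (156.852,56.864) → (111.962,40.498).

Shape 5 is a rectangle drawn with `<path>`. Its stroke #000000 means engrave at S279, F3491. After flipping Y the toolpath is (29.315,93.640) → (48.242,93.640) → (48.242,67.919) → (29.315,67.919) → (29.315,93.640), returning to the start.

; LightBurn 1.7.01
; GRBL device profile, absolute coords
G21
G90
G0 X48.027 Y130.580
M3 S279
G1 X51.396 Y121.664 F3491
G1 X52.897 Y114.598
G1 X52.528 Y109.382
G1 X50.291 Y106.016
G1 X46.185 Y104.499
G1 X40.210 Y104.832
M5
G0 X31.252 Y73.787
M3 S279
G1 X30.012 Y78.414 F3491
G1 X26.625 Y81.801
G1 X21.998 Y83.041
G1 X17.371 Y81.801
G1 X13.984 Y78.414
G1 X12.744 Y73.787
G1 X13.984 Y69.160
G1 X17.371 Y65.773
G1 X21.998 Y64.533
G1 X26.625 Y65.773
G1 X30.012 Y69.160
G1 X31.252 Y73.787
M5
G0 X28.796 Y117.366
M3 S279
G1 X90.913 Y117.366 F3491
G1 X90.913 Y93.995
G1 X28.796 Y93.995
G1 X28.796 Y117.366
M5
G0 X156.852 Y56.864
M3 S279
G1 X111.962 Y40.498 F3491
M5
G0 X29.315 Y93.640
M3 S279
G1 X48.242 Y93.640 F3491
G1 X48.242 Y67.919
G1 X29.315 Y67.919
G1 X29.315 Y93.640
M5
G0 X0.000 Y0.000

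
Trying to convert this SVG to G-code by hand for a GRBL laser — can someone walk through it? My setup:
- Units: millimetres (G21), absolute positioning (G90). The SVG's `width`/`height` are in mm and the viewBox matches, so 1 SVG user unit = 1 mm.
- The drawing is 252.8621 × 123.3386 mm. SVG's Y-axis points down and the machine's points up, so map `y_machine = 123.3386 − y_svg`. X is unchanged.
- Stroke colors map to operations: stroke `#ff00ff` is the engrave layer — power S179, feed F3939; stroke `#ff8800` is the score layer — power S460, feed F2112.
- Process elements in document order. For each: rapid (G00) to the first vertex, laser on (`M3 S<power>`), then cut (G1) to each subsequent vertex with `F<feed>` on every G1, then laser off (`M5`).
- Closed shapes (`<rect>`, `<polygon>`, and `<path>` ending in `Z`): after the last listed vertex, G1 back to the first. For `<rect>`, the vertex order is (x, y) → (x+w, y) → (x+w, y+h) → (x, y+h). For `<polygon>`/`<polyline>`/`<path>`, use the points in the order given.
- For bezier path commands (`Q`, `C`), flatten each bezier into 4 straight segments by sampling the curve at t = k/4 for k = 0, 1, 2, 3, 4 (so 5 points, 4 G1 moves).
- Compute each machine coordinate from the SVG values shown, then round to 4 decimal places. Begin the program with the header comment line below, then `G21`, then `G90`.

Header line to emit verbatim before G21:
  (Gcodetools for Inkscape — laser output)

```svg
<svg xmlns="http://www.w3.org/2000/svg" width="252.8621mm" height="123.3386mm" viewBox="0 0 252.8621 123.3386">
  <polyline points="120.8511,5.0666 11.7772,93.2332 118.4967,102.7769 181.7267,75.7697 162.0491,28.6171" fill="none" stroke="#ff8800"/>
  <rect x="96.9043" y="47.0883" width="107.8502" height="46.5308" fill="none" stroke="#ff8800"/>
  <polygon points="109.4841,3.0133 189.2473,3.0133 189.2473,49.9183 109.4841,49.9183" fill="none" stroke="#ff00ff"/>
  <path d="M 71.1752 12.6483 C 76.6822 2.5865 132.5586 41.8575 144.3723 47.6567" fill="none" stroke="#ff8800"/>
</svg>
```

(Gcodetools for Inkscape — laser output)
G21
G90
G00 X120.8511 Y118.2720
M3 S460
G1 X11.7772 Y30.1054 F2112
G1 X118.4967 Y20.5617 F2112
G1 X181.7267 Y47.5689 F2112
G1 X162.0491 Y94.7215 F2112
M5
G00 X96.9043 Y76.2503
M3 S460
G1 X204.7545 Y76.2503 F2112
G1 X204.7545 Y29.7195 F2112
G1 X96.9043 Y29.7195 F2112
G1 X96.9043 Y76.2503 F2112
M5
G00 X109.4841 Y120.3253
M3 S179
G1 X189.2473 Y120.3253 F3939
G1 X189.2473 Y73.4203 F3939
G1 X109.4841 Y73.4203 F3939
G1 X109.4841 Y120.3253 F3939
M5
G00 X71.1752 Y110.6903
M3 S460
G1 X83.2742 Y110.2806 F2112
G1 X105.4087 Y99.1340 F2112
G1 X128.7258 Y85.0134 F2112
G1 X144.3723 Y75.6819 F2112
M5

viewBox `0 0 252.8621 123.3386` with mm width/height → 1 unit = 1 mm. Flip: y_m = 123.3386 − y_svg.

**Shape 1** — `<polyline>` open polyline, stroke `#ff8800` → score (S460, F2112). Machine vertices: (120.8511,118.2720) → (11.7772,30.1054) → (118.4967,20.5617) → (181.7267,47.5689) → (162.0491,94.7215). Open path.

**Shape 2** — `<rect>` rectangle, stroke `#ff8800` → score (S460, F2112). Machine vertices: (96.9043,76.2503) → (204.7545,76.2503) → (204.7545,29.7195) → (96.9043,29.7195) → (96.9043,76.2503). Closed: final G1 returns to the first vertex.

**Shape 3** — `<polygon>` rectangle, stroke `#ff00ff` → engrave (S179, F3939). Machine vertices: (109.4841,120.3253) → (189.2473,120.3253) → (189.2473,73.4203) → (109.4841,73.4203) → (109.4841,120.3253). Closed: final G1 returns to the first vertex.

**Shape 4** — `<path>` cubic bezier, stroke `#ff8800` → score (S460, F2112). Control points (SVG): P0=(71.1752,12.6483), P1=(76.6822,2.5865), P2=(132.5586,41.8575), P3=(144.3723,47.6567); sampled at t=k/4. Machine vertices: (71.1752,110.6903) → (83.2742,110.2806) → (105.4087,99.1340) → (128.7258,85.0134) → (144.3723,75.6819). Open path.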